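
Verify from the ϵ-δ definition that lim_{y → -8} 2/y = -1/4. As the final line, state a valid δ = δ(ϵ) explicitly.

δ = min(4, 16ϵ)

Let ϵ > 0 be given. We seek δ > 0 such that 0 < |y + 8| < δ implies |2/y + 1/4| < ϵ.
|2/y + 1/4| = 2·|-8 − y|/(8·|y|) = 2|y + 8|/(8|y|).
Restrict δ ≤ 4. Then |y + 8| < 4 gives |y| > 4, so 8|y| > 32.
Then |2/y + 1/4| < 2|y + 8|/32, which is < ϵ when |y + 8| < 16ϵ.
Take δ = min(4, 16ϵ). Then 0 < |y + 8| < δ gives both |y + 8| < 4 and |y + 8| < 16ϵ, so |2/y + 1/4| < ϵ.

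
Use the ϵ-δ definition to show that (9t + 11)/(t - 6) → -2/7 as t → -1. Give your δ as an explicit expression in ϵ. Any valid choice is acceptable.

δ = min(7/2, (49/130)ϵ)

Suppose ϵ > 0. We want δ > 0 with 0 < |t + 1| < δ ⇒ |(9t + 11)/(t - 6) + 2/7| < ϵ.
Combining over a common denominator, (9t + 11)/(t - 6) + 2/7 = [(9t + 11)·(-7) − 2·(t - 6)] / [(-7)·(t - 6)] = -65(t + 1) / ((-7)(t - 6)).
So |(9t + 11)/(t - 6) + 2/7| = 65|t + 1| / (7·|t − 6|).
Require δ ≤ 7/2, so |t − 6| ≥ |-7| − |t + 1| > 7 − 7/2 = 7/2.
Hence |(9t + 11)/(t - 6) + 2/7| < 65|t + 1|/(7·(7/2)) = (130/49)|t + 1|, which is < ϵ once |t + 1| < (49/130)ϵ.
Take δ = min(7/2, (49/130)ϵ). Then 0 < |t + 1| < δ forces both bounds, so |(9t + 11)/(t - 6) + 2/7| < ϵ.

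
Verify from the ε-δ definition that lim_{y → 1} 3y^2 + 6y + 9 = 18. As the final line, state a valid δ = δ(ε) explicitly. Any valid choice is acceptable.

δ = min(2, ε/18)

Suppose ε > 0. We want δ > 0 such that 0 < |y − 1| < δ implies |(3y^2 + 6y + 9) − 18| < ε.
(3y^2 + 6y + 9) − 18 = 3y^2 + 6y - 9 = (y − 1)(3y + 9).
So |(3y^2 + 6y + 9) − 18| = |y − 1|·|3y + 9|.
Assume first that |y − 1| < 2, so |y| < 3. Then |3y + 9| ≤ 3·3 + 9 = 18.
Hence |(3y^2 + 6y + 9) − 18| ≤ 18|y − 1| < ε provided |y − 1| < ε/18.
Choosing δ = min(2, ε/18) ensures both conditions, hence |(3y^2 + 6y + 9) − 18| < ε.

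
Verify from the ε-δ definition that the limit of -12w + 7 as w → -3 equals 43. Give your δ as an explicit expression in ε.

Suppose ε > 0. We need δ > 0 so that 0 < |w + 3| < δ implies |(-12w + 7) − 43| < ε.
|(-12w + 7) − 43| = |-12w - 36| = 12|w + 3|.
Thus it suffices that |w + 3| < ε/12.
Choosing δ = ε/12 gives |(-12w + 7) − 43| = 12|w + 3| < ε whenever |w + 3| < δ.

δ = ε/12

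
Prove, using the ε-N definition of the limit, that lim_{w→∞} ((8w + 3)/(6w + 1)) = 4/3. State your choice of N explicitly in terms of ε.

Let ε > 0 be given. We seek N > 0 such that w > N implies |(8w + 3)/(6w + 1) − (4/3)| < ε.
(8w + 3)/(6w + 1) − (4/3) = (6(8w + 3) − 8(6w + 1)) / (6(6w + 1)) = 10/(6(6w + 1)).
For w > 0 we have 6w + 1 > 6w, so |(8w + 3)/(6w + 1) − (4/3)| = 10/(6(6w + 1)) < 10/(6·6w) = (5/18)/w.
Thus |(8w + 3)/(6w + 1) − (4/3)| < ε whenever w > (5/18)/ε.
Take N = (5/18)/ε. If w > N then |(8w + 3)/(6w + 1) − (4/3)| < (5/18)/w < ε.

N = (5/18)/ε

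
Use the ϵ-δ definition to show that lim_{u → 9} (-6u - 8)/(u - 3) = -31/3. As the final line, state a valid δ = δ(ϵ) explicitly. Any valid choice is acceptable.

δ = min(3, (9/13)ϵ)

Let ϵ > 0 be given. We want δ > 0 with 0 < |u − 9| < δ ⇒ |(-6u - 8)/(u - 3) + 31/3| < ϵ.
Combining over a common denominator, (-6u - 8)/(u - 3) + 31/3 = [(-6u - 8)·6 − (-62)·(u - 3)] / [6·(u - 3)] = 26(u − 9) / (6(u - 3)).
So |(-6u - 8)/(u - 3) + 31/3| = 26|u − 9| / (6·|u − 3|).
Require δ ≤ 3, so |u − 3| ≥ |6| − |u − 9| > 6 − 3 = 3.
Hence |(-6u - 8)/(u - 3) + 31/3| < 26|u − 9|/(6·3) = (13/9)|u − 9|, which is < ϵ once |u − 9| < (9/13)ϵ.
Take δ = min(3, (9/13)ϵ). Then 0 < |u − 9| < δ forces both bounds, so |(-6u - 8)/(u - 3) + 31/3| < ϵ.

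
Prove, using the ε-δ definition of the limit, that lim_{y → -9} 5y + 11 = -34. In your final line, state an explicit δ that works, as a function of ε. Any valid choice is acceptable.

δ = ε/5

Let ε > 0 be given. We need δ > 0 so that 0 < |y + 9| < δ implies |(5y + 11) + 34| < ε.
|(5y + 11) + 34| = |5y + 45| = 5|y + 9|.
So 5|y + 9| < ε exactly when |y + 9| < ε/5.
Take δ = ε/5. If 0 < |y + 9| < δ then |(5y + 11) + 34| = 5|y + 9| < 5·(ε/5) = ε.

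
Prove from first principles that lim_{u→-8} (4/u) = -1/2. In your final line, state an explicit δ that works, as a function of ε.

Let ε > 0 be given. We seek δ > 0 such that 0 < |u + 8| < δ implies |4/u + 1/2| < ε.
|4/u + 1/2| = 4·|-8 − u|/(8·|u|) = 4|u + 8|/(8|u|).
Require δ ≤ 4 so that |u| > 8 − 4 = 4, hence 8|u| > 32.
Then |4/u + 1/2| < 4|u + 8|/32, which is < ε when |u + 8| < 8ε.
Take δ = min(4, 8ε). Then 0 < |u + 8| < δ gives both |u + 8| < 4 and |u + 8| < 8ε, so |4/u + 1/2| < ε.

δ = min(4, 8ε)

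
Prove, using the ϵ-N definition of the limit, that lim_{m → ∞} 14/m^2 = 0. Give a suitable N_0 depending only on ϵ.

N_0 = (14/ϵ)^{1/2}

Suppose ϵ > 0. For m ≥ 1, |14/m^2 − 0| = 14/m^2.
14/m^2 < ϵ ⇔ m^2 > 14/ϵ ⇔ m > (14/ϵ)^{1/2}.
Take N_0 = (14/ϵ)^{1/2}. Then m > N_0 implies 14/m^2 < ϵ.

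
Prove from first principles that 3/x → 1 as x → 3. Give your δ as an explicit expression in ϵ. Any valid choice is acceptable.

δ = min(3/2, (3/2)ϵ)

Let ϵ > 0. We seek δ > 0 such that 0 < |x − 3| < δ implies |3/x − 1| < ϵ.
|3/x − 1| = 3·|3 − x|/(3·|x|) = 3|x − 3|/(3|x|).
Restrict δ ≤ 3/2. Then |x − 3| < 3/2 gives |x| > 3/2, so 3|x| > 9/2.
Then |3/x − 1| < 3|x − 3|/(9/2), which is < ϵ when |x − 3| < (3/2)ϵ.
Take δ = min(3/2, (3/2)ϵ). Then 0 < |x − 3| < δ gives both |x − 3| < 3/2 and |x − 3| < (3/2)ϵ, so |3/x − 1| < ϵ.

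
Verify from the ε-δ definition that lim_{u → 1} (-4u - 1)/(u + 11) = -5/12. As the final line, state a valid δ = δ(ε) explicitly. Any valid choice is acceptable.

Let ε > 0. We want δ > 0 with 0 < |u − 1| < δ ⇒ |(-4u - 1)/(u + 11) + 5/12| < ε.
Combining over a common denominator, (-4u - 1)/(u + 11) + 5/12 = [(-4u - 1)·12 − (-5)·(u + 11)] / [12·(u + 11)] = -43(u − 1) / (12(u + 11)).
So |(-4u - 1)/(u + 11) + 5/12| = 43|u − 1| / (12·|u + 11|).
Restrict δ ≤ 6. Then |u − 1| < 6 gives |u + 11| = |(u − 1) + 12| ≥ 12 − 6 = 6.
Hence |(-4u - 1)/(u + 11) + 5/12| < 43|u − 1|/(12·6) = (43/72)|u − 1|, which is < ε once |u − 1| < (72/43)ε.
Take δ = min(6, (72/43)ε). Then 0 < |u − 1| < δ forces both bounds, so |(-4u - 1)/(u + 11) + 5/12| < ε.

δ = min(6, (72/43)ε)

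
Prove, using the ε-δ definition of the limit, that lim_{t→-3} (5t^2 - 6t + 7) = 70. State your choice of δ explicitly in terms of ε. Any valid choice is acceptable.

δ = min(1, ε/41)

Let ε > 0. We want δ > 0 such that 0 < |t + 3| < δ implies |(5t^2 - 6t + 7) − 70| < ε.
(5t^2 - 6t + 7) − 70 = 5t^2 - 6t - 63 = (t + 3)(5t - 21).
So |(5t^2 - 6t + 7) − 70| = |t + 3|·|5t - 21|.
Assume first that |t + 3| < 1, so |t| < 4. Then |5t - 21| ≤ 5·4 + 21 = 41.
Hence |(5t^2 - 6t + 7) − 70| ≤ 41|t + 3| < ε provided |t + 3| < ε/41.
Choosing δ = min(1, ε/41) ensures both conditions, hence |(5t^2 - 6t + 7) − 70| < ε.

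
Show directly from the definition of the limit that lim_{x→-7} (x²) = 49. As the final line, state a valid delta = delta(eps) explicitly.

delta = min(1, eps/15)

Let eps > 0. We seek delta > 0 with 0 < |x + 7| < delta ⇒ |x² − 49| < eps.
Factor: x² − 49 = (x + 7)(x - 7), so |x² − 49| = |x + 7|·|x - 7|.
Impose delta ≤ 1 so that |x| < 8; then |x - 7| ≤ 15.
Hence |x² − 49| ≤ 15|x + 7|, which is < eps once |x + 7| < eps/15.
Take delta = min(1, eps/15). If 0 < |x + 7| < delta then both bounds hold and |x² − 49| ≤ 15|x + 7| < 15·(eps/15) = eps.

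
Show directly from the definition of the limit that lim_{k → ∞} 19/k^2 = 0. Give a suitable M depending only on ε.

Let ε > 0 be given. For k ≥ 1, |19/k^2 − 0| = 19/k^2.
19/k^2 < ε ⇔ k^2 > 19/ε ⇔ k > (19/ε)^{1/2}.
Take M = (19/ε)^{1/2}. Then k > M implies 19/k^2 < ε.

M = (19/ε)^{1/2}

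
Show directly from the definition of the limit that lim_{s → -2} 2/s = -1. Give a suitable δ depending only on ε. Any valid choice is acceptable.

δ = min(1, ε)

Let ε > 0 be given. We seek δ > 0 such that 0 < |s + 2| < δ implies |2/s + 1| < ε.
|2/s + 1| = 2·|-2 − s|/(2·|s|) = 2|s + 2|/(2|s|).
Require δ ≤ 1 so that |s| > 2 − 1 = 1, hence 2|s| > 2.
Then |2/s + 1| < 2|s + 2|/2, which is < ε when |s + 2| < ε.
Take δ = min(1, ε). Then 0 < |s + 2| < δ gives both |s + 2| < 1 and |s + 2| < ε, so |2/s + 1| < ε.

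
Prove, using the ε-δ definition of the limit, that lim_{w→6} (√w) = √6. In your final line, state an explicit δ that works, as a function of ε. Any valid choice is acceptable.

δ = min(6, √6·ε)

Let ε > 0 be given. We want δ > 0 such that 0 < |w − 6| < δ implies |√w − √6| < ε.
Rationalise: √w − √6 = (w − 6)/(√w + √6), so |√w − √6| = |w − 6|/(√w + √6).
Restrict δ ≤ 6 so that |w − 6| < 6 forces w > 0, and then √w + √6 > √6.
Hence |√w − √6| < |w − 6|/√6, which is < ε once |w − 6| < √6·ε.
Take δ = min(6, √6·ε). If 0 < |w − 6| < δ then w > 0 and |√w − √6| < |w − 6|/√6 < ε.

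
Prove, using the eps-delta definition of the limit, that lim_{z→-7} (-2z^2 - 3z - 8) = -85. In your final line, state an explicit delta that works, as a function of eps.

delta = min(1, eps/27)

Let eps > 0. We want delta > 0 such that 0 < |z + 7| < delta implies |(-2z^2 - 3z - 8) + 85| < eps.
(-2z^2 - 3z - 8) + 85 = -2z^2 - 3z + 77 = (z + 7)(-2z + 11).
So |(-2z^2 - 3z - 8) + 85| = |z + 7|·|-2z + 11|.
Assume first that |z + 7| < 1, so |z| < 8. Then |-2z + 11| ≤ 2·8 + 11 = 27.
Hence |(-2z^2 - 3z - 8) + 85| ≤ 27|z + 7| < eps provided |z + 7| < eps/27.
Take delta = min(1, eps/27). Then 0 < |z + 7| < delta gives both |z + 7| < 1 and |z + 7| < eps/27, so |(-2z^2 - 3z - 8) + 85| < eps.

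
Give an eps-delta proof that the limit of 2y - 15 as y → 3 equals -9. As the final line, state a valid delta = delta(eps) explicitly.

delta = eps/2

Let eps > 0. We need delta > 0 so that 0 < |y − 3| < delta implies |(2y - 15) + 9| < eps.
|(2y - 15) + 9| = |2y - 6| = 2|y − 3|.
So 2|y − 3| < eps exactly when |y − 3| < eps/2.
Choosing delta = eps/2 gives |(2y - 15) + 9| = 2|y − 3| < eps whenever |y − 3| < delta.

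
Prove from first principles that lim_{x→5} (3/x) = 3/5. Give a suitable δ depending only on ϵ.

Let ϵ > 0. We seek δ > 0 such that 0 < |x − 5| < δ implies |3/x − (3/5)| < ϵ.
|3/x − (3/5)| = 3·|5 − x|/(5·|x|) = 3|x − 5|/(5|x|).
Restrict δ ≤ 5/2. Then |x − 5| < 5/2 gives |x| > 5/2, so 5|x| > 25/2.
Then |3/x − (3/5)| < 3|x − 5|/(25/2), which is < ϵ when |x − 5| < (25/6)ϵ.
Take δ = min(5/2, (25/6)ϵ). Then 0 < |x − 5| < δ gives both |x − 5| < 5/2 and |x − 5| < (25/6)ϵ, so |3/x − (3/5)| < ϵ.

δ = min(5/2, (25/6)ϵ)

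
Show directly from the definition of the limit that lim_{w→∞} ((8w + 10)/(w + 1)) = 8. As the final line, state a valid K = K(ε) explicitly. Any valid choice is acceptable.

K = 2/ε

Fix ε > 0. We seek K > 0 such that w > K implies |(8w + 10)/(w + 1) − 8| < ε.
(8w + 10)/(w + 1) − 8 = ((8w + 10) − 8(w + 1)) / ((w + 1)) = 2/((w + 1)).
For w > 0 we have w + 1 > w, so |(8w + 10)/(w + 1) − 8| = 2/((w + 1)) < 2/(w) = 2/w.
Thus |(8w + 10)/(w + 1) − 8| < ε whenever w > 2/ε.
Take K = 2/ε. If w > K then |(8w + 10)/(w + 1) − 8| < 2/w < ε.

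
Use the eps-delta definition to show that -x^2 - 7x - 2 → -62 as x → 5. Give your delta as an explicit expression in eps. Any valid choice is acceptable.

Let eps > 0. We want delta > 0 such that 0 < |x − 5| < delta implies |(-x^2 - 7x - 2) + 62| < eps.
(-x^2 - 7x - 2) + 62 = -x^2 - 7x + 60 = (x − 5)(-x - 12).
So |(-x^2 - 7x - 2) + 62| = |x − 5|·|-x - 12|.
Assume first that |x − 5| < 1, so |x| < 6. Then |-x - 12| ≤ 6 + 12 = 18.
Hence |(-x^2 - 7x - 2) + 62| ≤ 18|x − 5| < eps provided |x − 5| < eps/18.
Take delta = min(1, eps/18). Then 0 < |x − 5| < delta gives both |x − 5| < 1 and |x − 5| < eps/18, so |(-x^2 - 7x - 2) + 62| < eps.

delta = min(1, eps/18)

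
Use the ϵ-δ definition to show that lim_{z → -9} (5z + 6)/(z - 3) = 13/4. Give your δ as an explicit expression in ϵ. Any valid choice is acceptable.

δ = min(6, (24/7)ϵ)

Suppose ϵ > 0. We want δ > 0 with 0 < |z + 9| < δ ⇒ |(5z + 6)/(z - 3) − (13/4)| < ϵ.
Combining over a common denominator, (5z + 6)/(z - 3) − (13/4) = [(5z + 6)·(-12) − (-39)·(z - 3)] / [(-12)·(z - 3)] = -21(z + 9) / ((-12)(z - 3)).
So |(5z + 6)/(z - 3) − (13/4)| = 21|z + 9| / (12·|z − 3|).
Require δ ≤ 6, so |z − 3| ≥ |-12| − |z + 9| > 12 − 6 = 6.
Hence |(5z + 6)/(z - 3) − (13/4)| < 21|z + 9|/(12·6) = (7/24)|z + 9|, which is < ϵ once |z + 9| < (24/7)ϵ.
Take δ = min(6, (24/7)ϵ). Then 0 < |z + 9| < δ forces both bounds, so |(5z + 6)/(z - 3) − (13/4)| < ϵ.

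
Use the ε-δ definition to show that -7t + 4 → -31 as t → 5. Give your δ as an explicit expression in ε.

Let ε > 0 be given. We need δ > 0 so that 0 < |t − 5| < δ implies |(-7t + 4) + 31| < ε.
Since (-7t + 4) + 31 = -7(t − 5), we have |(-7t + 4) + 31| = 7|t − 5|.
Thus it suffices that |t − 5| < ε/7.
Take δ = ε/7. If 0 < |t − 5| < δ then |(-7t + 4) + 31| = 7|t − 5| < 7·(ε/7) = ε.

δ = ε/7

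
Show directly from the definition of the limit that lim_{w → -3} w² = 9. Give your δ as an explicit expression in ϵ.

Let ϵ > 0. We seek δ > 0 with 0 < |w + 3| < δ ⇒ |w² − 9| < ϵ.
Factor: w² − 9 = (w + 3)(w - 3), so |w² − 9| = |w + 3|·|w - 3|.
Restrict δ ≤ 1. Then |w + 3| < 1 gives |w| < 4, so by the triangle inequality |w - 3| ≤ 4 + 3 = 7.
Hence |w² − 9| ≤ 7|w + 3|, which is < ϵ once |w + 3| < ϵ/7.
Take δ = min(1, ϵ/7). If 0 < |w + 3| < δ then both bounds hold and |w² − 9| ≤ 7|w + 3| < 7·(ϵ/7) = ϵ.

δ = min(1, ϵ/7)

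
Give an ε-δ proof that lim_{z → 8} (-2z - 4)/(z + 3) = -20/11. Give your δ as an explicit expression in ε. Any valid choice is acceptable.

δ = min(11/2, (121/4)ε)

Let ε > 0. We want δ > 0 with 0 < |z − 8| < δ ⇒ |(-2z - 4)/(z + 3) + 20/11| < ε.
Combining over a common denominator, (-2z - 4)/(z + 3) + 20/11 = [(-2z - 4)·11 − (-20)·(z + 3)] / [11·(z + 3)] = -2(z − 8) / (11(z + 3)).
So |(-2z - 4)/(z + 3) + 20/11| = 2|z − 8| / (11·|z + 3|).
Restrict δ ≤ 11/2. Then |z − 8| < 11/2 gives |z + 3| = |(z − 8) + 11| ≥ 11 − 11/2 = 11/2.
Hence |(-2z - 4)/(z + 3) + 20/11| < 2|z − 8|/(11·(11/2)) = (4/121)|z − 8|, which is < ε once |z − 8| < (121/4)ε.
Take δ = min(11/2, (121/4)ε). Then 0 < |z − 8| < δ forces both bounds, so |(-2z - 4)/(z + 3) + 20/11| < ε.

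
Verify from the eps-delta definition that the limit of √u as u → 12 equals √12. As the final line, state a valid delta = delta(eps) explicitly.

Suppose eps > 0. We want delta > 0 such that 0 < |u − 12| < delta implies |√u − √12| < eps.
Rationalise: √u − √12 = (u − 12)/(√u + √12), so |√u − √12| = |u − 12|/(√u + √12).
Restrict delta ≤ 12 so that |u − 12| < 12 forces u > 0, and then √u + √12 > √12.
Hence |√u − √12| < |u − 12|/√12, which is < eps once |u − 12| < √12·eps.
Take delta = min(12, √12·eps). If 0 < |u − 12| < delta then u > 0 and |√u − √12| < |u − 12|/√12 < eps.

delta = min(12, √12·eps)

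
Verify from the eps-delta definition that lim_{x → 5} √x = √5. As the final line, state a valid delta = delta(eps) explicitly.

Let eps > 0. We want delta > 0 such that 0 < |x − 5| < delta implies |√x − √5| < eps.
Rationalise: √x − √5 = (x − 5)/(√x + √5), so |√x − √5| = |x − 5|/(√x + √5).
Restrict delta ≤ 5 so that |x − 5| < 5 forces x > 0, and then √x + √5 > √5.
Hence |√x − √5| < |x − 5|/√5, which is < eps once |x − 5| < √5·eps.
Take delta = min(5, √5·eps). If 0 < |x − 5| < delta then x > 0 and |√x − √5| < |x − 5|/√5 < eps.

delta = min(5, √5·eps)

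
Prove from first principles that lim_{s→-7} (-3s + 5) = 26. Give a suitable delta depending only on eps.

delta = eps/3

Let eps > 0 be given. We need delta > 0 so that 0 < |s + 7| < delta implies |(-3s + 5) − 26| < eps.
Since (-3s + 5) − 26 = -3(s + 7), we have |(-3s + 5) − 26| = 3|s + 7|.
Thus it suffices that |s + 7| < eps/3.
Choosing delta = eps/3 gives |(-3s + 5) − 26| = 3|s + 7| < eps whenever |s + 7| < delta.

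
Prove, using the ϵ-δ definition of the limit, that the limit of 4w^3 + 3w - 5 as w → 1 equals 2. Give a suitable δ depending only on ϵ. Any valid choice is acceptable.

Fix ϵ > 0. We want δ > 0 such that 0 < |w − 1| < δ implies |(4w^3 + 3w - 5) − 2| < ϵ.
(4w^3 + 3w - 5) − 2 = 4w^3 + 3w - 7 = (w − 1)(4w^2 + 4w + 7).
So |(4w^3 + 3w - 5) − 2| = |w − 1|·|4w^2 + 4w + 7|.
Assume first that |w − 1| < 1, so |w| < 2. Then |4w^2 + 4w + 7| ≤ 4·2^2 + 4·2 + 7 = 31.
Hence |(4w^3 + 3w - 5) − 2| ≤ 31|w − 1| < ϵ provided |w − 1| < ϵ/31.
Choosing δ = min(1, ϵ/31) ensures both conditions, hence |(4w^3 + 3w - 5) − 2| < ϵ.

δ = min(1, ϵ/31)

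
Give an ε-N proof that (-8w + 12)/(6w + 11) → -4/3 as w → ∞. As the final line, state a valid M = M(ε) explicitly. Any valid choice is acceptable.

Suppose ε > 0. We seek M > 0 such that w > M implies |(-8w + 12)/(6w + 11) + 4/3| < ε.
(-8w + 12)/(6w + 11) + 4/3 = (6(-8w + 12) − (-8)(6w + 11)) / (6(6w + 11)) = 160/(6(6w + 11)).
For w > 0 we have 6w + 11 > 6w, so |(-8w + 12)/(6w + 11) + 4/3| = 160/(6(6w + 11)) < 160/(6·6w) = (40/9)/w.
Thus |(-8w + 12)/(6w + 11) + 4/3| < ε whenever w > (40/9)/ε.
Take M = (40/9)/ε. If w > M then |(-8w + 12)/(6w + 11) + 4/3| < (40/9)/w < ε.

M = (40/9)/ε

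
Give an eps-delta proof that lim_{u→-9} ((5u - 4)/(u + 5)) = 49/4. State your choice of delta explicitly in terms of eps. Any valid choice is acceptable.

delta = min(2, (8/29)eps)

Fix eps > 0. We want delta > 0 with 0 < |u + 9| < delta ⇒ |(5u - 4)/(u + 5) − (49/4)| < eps.
Combining over a common denominator, (5u - 4)/(u + 5) − (49/4) = [(5u - 4)·(-4) − (-49)·(u + 5)] / [(-4)·(u + 5)] = 29(u + 9) / ((-4)(u + 5)).
So |(5u - 4)/(u + 5) − (49/4)| = 29|u + 9| / (4·|u + 5|).
Restrict delta ≤ 2. Then |u + 9| < 2 gives |u + 5| = |(u + 9) + (-4)| ≥ 4 − 2 = 2.
Hence |(5u - 4)/(u + 5) − (49/4)| < 29|u + 9|/(4·2) = (29/8)|u + 9|, which is < eps once |u + 9| < (8/29)eps.
Take delta = min(2, (8/29)eps). Then 0 < |u + 9| < delta forces both bounds, so |(5u - 4)/(u + 5) − (49/4)| < eps.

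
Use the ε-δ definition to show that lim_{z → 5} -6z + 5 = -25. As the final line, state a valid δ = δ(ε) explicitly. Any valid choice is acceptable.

δ = ε/6

Let ε > 0. We need δ > 0 so that 0 < |z − 5| < δ implies |(-6z + 5) + 25| < ε.
Since (-6z + 5) + 25 = -6(z − 5), we have |(-6z + 5) + 25| = 6|z − 5|.
Thus it suffices that |z − 5| < ε/6.
Choosing δ = ε/6 gives |(-6z + 5) + 25| = 6|z − 5| < ε whenever |z − 5| < δ.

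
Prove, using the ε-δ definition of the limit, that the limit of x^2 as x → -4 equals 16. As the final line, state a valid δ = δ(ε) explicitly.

Let ε > 0. We seek δ > 0 with 0 < |x + 4| < δ ⇒ |x^2 − 16| < ε.
Factor: x^2 − 16 = (x + 4)(x - 4), so |x^2 − 16| = |x + 4|·|x - 4|.
Impose δ ≤ 2 so that |x| < 6; then |x - 4| ≤ 10.
Hence |x^2 − 16| ≤ 10|x + 4|, which is < ε once |x + 4| < ε/10.
Take δ = min(2, ε/10). If 0 < |x + 4| < δ then both bounds hold and |x^2 − 16| ≤ 10|x + 4| < 10·(ε/10) = ε.

δ = min(2, ε/10)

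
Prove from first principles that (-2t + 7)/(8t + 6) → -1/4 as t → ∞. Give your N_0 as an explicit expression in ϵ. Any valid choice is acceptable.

Fix ϵ > 0. We seek N_0 > 0 such that t > N_0 implies |(-2t + 7)/(8t + 6) + 1/4| < ϵ.
(-2t + 7)/(8t + 6) + 1/4 = (8(-2t + 7) − (-2)(8t + 6)) / (8(8t + 6)) = 68/(8(8t + 6)).
For t > 0 we have 8t + 6 > 8t, so |(-2t + 7)/(8t + 6) + 1/4| = 68/(8(8t + 6)) < 68/(8·8t) = (17/16)/t.
Thus |(-2t + 7)/(8t + 6) + 1/4| < ϵ whenever t > (17/16)/ϵ.
Take N_0 = (17/16)/ϵ. If t > N_0 then |(-2t + 7)/(8t + 6) + 1/4| < (17/16)/t < ϵ.

N_0 = (17/16)/ϵ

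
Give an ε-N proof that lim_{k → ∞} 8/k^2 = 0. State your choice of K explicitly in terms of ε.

Let ε > 0 be given. For k ≥ 1, |8/k^2 − 0| = 8/k^2.
8/k^2 < ε ⇔ k^2 > 8/ε ⇔ k > (8/ε)^{1/2}.
Take K = (8/ε)^{1/2}. Then k > K implies 8/k^2 < ε.

K = (8/ε)^{1/2}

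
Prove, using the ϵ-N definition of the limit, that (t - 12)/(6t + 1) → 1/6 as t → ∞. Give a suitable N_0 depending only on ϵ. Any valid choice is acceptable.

Let ϵ > 0 be given. We seek N_0 > 0 such that t > N_0 implies |(t - 12)/(6t + 1) − (1/6)| < ϵ.
(t - 12)/(6t + 1) − (1/6) = (6(t - 12) − (6t + 1)) / (6(6t + 1)) = -73/(6(6t + 1)).
For t > 0 we have 6t + 1 > 6t, so |(t - 12)/(6t + 1) − (1/6)| = 73/(6(6t + 1)) < 73/(6·6t) = (73/36)/t.
Thus |(t - 12)/(6t + 1) − (1/6)| < ϵ whenever t > (73/36)/ϵ.
Take N_0 = (73/36)/ϵ. If t > N_0 then |(t - 12)/(6t + 1) − (1/6)| < (73/36)/t < ϵ.

N_0 = (73/36)/ϵ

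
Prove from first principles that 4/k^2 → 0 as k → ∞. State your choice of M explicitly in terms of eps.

M = (4/eps)^{1/2}

Let eps > 0. For k ≥ 1, |4/k^2 − 0| = 4/k^2.
4/k^2 < eps ⇔ k^2 > 4/eps ⇔ k > (4/eps)^{1/2}.
Take M = (4/eps)^{1/2}. Then k > M implies 4/k^2 < eps.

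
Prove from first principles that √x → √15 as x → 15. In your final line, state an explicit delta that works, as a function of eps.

Fix eps > 0. We want delta > 0 such that 0 < |x − 15| < delta implies |√x − √15| < eps.
Multiplying by the conjugate, |√x − √15| = |x − 15|/(√x + √15).
Restrict delta ≤ 15 so that |x − 15| < 15 forces x > 0, and then √x + √15 > √15.
Hence |√x − √15| < |x − 15|/√15, which is < eps once |x − 15| < √15·eps.
Take delta = min(15, √15·eps). If 0 < |x − 15| < delta then x > 0 and |√x − √15| < |x − 15|/√15 < eps.

delta = min(15, √15·eps)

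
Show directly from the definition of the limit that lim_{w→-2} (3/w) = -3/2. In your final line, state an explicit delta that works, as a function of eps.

delta = min(1, (2/3)eps)

Suppose eps > 0. We seek delta > 0 such that 0 < |w + 2| < delta implies |3/w + 3/2| < eps.
|3/w + 3/2| = 3·|-2 − w|/(2·|w|) = 3|w + 2|/(2|w|).
Restrict delta ≤ 1. Then |w + 2| < 1 gives |w| > 1, so 2|w| > 2.
Then |3/w + 3/2| < 3|w + 2|/2, which is < eps when |w + 2| < (2/3)eps.
Take delta = min(1, (2/3)eps). Then 0 < |w + 2| < delta gives both |w + 2| < 1 and |w + 2| < (2/3)eps, so |3/w + 3/2| < eps.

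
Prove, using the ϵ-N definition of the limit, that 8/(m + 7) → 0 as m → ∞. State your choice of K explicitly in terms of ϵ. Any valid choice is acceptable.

Let ϵ > 0 be given. For m ≥ 1, |8/(m + 7) − 0| = 8/(m + 7) ≤ 8/m.
We need 8/m < ϵ, i.e. m > 8/ϵ.
Take K = 8/ϵ. If m > K then |8/(m + 7)| ≤ 8/m < ϵ.

K = 8/ϵ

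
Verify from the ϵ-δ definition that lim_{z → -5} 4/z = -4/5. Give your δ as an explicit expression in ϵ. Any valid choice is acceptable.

δ = min(5/2, (25/8)ϵ)

Fix ϵ > 0. We seek δ > 0 such that 0 < |z + 5| < δ implies |4/z + 4/5| < ϵ.
|4/z + 4/5| = 4·|-5 − z|/(5·|z|) = 4|z + 5|/(5|z|).
Require δ ≤ 5/2 so that |z| > 5 − 5/2 = 5/2, hence 5|z| > 25/2.
Then |4/z + 4/5| < 4|z + 5|/(25/2), which is < ϵ when |z + 5| < (25/8)ϵ.
Take δ = min(5/2, (25/8)ϵ). Then 0 < |z + 5| < δ gives both |z + 5| < 5/2 and |z + 5| < (25/8)ϵ, so |4/z + 4/5| < ϵ.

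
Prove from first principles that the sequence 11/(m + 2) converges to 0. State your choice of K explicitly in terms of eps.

K = 11/eps

Let eps > 0. For m ≥ 1, |11/(m + 2) − 0| = 11/(m + 2) ≤ 11/m.
We need 11/m < eps, i.e. m > 11/eps.
Take K = 11/eps. If m > K then |11/(m + 2)| ≤ 11/m < eps.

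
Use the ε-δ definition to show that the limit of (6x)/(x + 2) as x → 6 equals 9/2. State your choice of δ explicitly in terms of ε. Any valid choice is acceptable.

δ = min(4, (8/3)ε)

Let ε > 0 be given. We want δ > 0 with 0 < |x − 6| < δ ⇒ |(6x)/(x + 2) − (9/2)| < ε.
Combining over a common denominator, (6x)/(x + 2) − (9/2) = [(6x)·8 − 36·(x + 2)] / [8·(x + 2)] = 12(x − 6) / (8(x + 2)).
So |(6x)/(x + 2) − (9/2)| = 12|x − 6| / (8·|x + 2|).
Restrict δ ≤ 4. Then |x − 6| < 4 gives |x + 2| = |(x − 6) + 8| ≥ 8 − 4 = 4.
Hence |(6x)/(x + 2) − (9/2)| < 12|x − 6|/(8·4) = (3/8)|x − 6|, which is < ε once |x − 6| < (8/3)ε.
Take δ = min(4, (8/3)ε). Then 0 < |x − 6| < δ forces both bounds, so |(6x)/(x + 2) − (9/2)| < ε.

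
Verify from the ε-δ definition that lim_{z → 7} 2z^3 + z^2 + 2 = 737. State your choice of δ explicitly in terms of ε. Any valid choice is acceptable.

δ = min(1, ε/353)

Suppose ε > 0. We want δ > 0 such that 0 < |z − 7| < δ implies |(2z^3 + z^2 + 2) − 737| < ε.
(2z^3 + z^2 + 2) − 737 = 2z^3 + z^2 - 735 = (z − 7)(2z^2 + 15z + 105).
So |(2z^3 + z^2 + 2) − 737| = |z − 7|·|2z^2 + 15z + 105|.
Require δ ≤ 1. Then |z − 7| < 1 gives |z| < 8, and by the triangle inequality |2z^2 + 15z + 105| ≤ 2·8^2 + 15·8 + 105 = 353.
Hence |(2z^3 + z^2 + 2) − 737| ≤ 353|z − 7| < ε provided |z − 7| < ε/353.
Take δ = min(1, ε/353). Then 0 < |z − 7| < δ gives both |z − 7| < 1 and |z − 7| < ε/353, so |(2z^3 + z^2 + 2) − 737| < ε.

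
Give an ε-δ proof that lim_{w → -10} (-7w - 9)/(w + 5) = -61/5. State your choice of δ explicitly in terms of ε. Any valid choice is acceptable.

Fix ε > 0. We want δ > 0 with 0 < |w + 10| < δ ⇒ |(-7w - 9)/(w + 5) + 61/5| < ε.
Combining over a common denominator, (-7w - 9)/(w + 5) + 61/5 = [(-7w - 9)·(-5) − 61·(w + 5)] / [(-5)·(w + 5)] = -26(w + 10) / ((-5)(w + 5)).
So |(-7w - 9)/(w + 5) + 61/5| = 26|w + 10| / (5·|w + 5|).
Require δ ≤ 5/2, so |w + 5| ≥ |-5| − |w + 10| > 5 − 5/2 = 5/2.
Hence |(-7w - 9)/(w + 5) + 61/5| < 26|w + 10|/(5·(5/2)) = (52/25)|w + 10|, which is < ε once |w + 10| < (25/52)ε.
Take δ = min(5/2, (25/52)ε). Then 0 < |w + 10| < δ forces both bounds, so |(-7w - 9)/(w + 5) + 61/5| < ε.

δ = min(5/2, (25/52)ε)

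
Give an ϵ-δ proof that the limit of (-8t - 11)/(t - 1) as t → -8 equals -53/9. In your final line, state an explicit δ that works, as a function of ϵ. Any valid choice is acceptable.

δ = min(9/2, (81/38)ϵ)

Suppose ϵ > 0. We want δ > 0 with 0 < |t + 8| < δ ⇒ |(-8t - 11)/(t - 1) + 53/9| < ϵ.
Combining over a common denominator, (-8t - 11)/(t - 1) + 53/9 = [(-8t - 11)·(-9) − 53·(t - 1)] / [(-9)·(t - 1)] = 19(t + 8) / ((-9)(t - 1)).
So |(-8t - 11)/(t - 1) + 53/9| = 19|t + 8| / (9·|t − 1|).
Require δ ≤ 9/2, so |t − 1| ≥ |-9| − |t + 8| > 9 − 9/2 = 9/2.
Hence |(-8t - 11)/(t - 1) + 53/9| < 19|t + 8|/(9·(9/2)) = (38/81)|t + 8|, which is < ϵ once |t + 8| < (81/38)ϵ.
Take δ = min(9/2, (81/38)ϵ). Then 0 < |t + 8| < δ forces both bounds, so |(-8t - 11)/(t - 1) + 53/9| < ϵ.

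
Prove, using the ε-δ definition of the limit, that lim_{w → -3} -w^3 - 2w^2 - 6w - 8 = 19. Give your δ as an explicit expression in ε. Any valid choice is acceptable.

δ = min(1, ε/29)

Let ε > 0 be given. We want δ > 0 such that 0 < |w + 3| < δ implies |(-w^3 - 2w^2 - 6w - 8) − 19| < ε.
(-w^3 - 2w^2 - 6w - 8) − 19 = -w^3 - 2w^2 - 6w - 27 = (w + 3)(-w^2 + w - 9).
So |(-w^3 - 2w^2 - 6w - 8) − 19| = |w + 3|·|-w^2 + w - 9|.
Require δ ≤ 1. Then |w + 3| < 1 gives |w| < 4, and by the triangle inequality |-w^2 + w - 9| ≤ 4^2 + 4 + 9 = 29.
Hence |(-w^3 - 2w^2 - 6w - 8) − 19| ≤ 29|w + 3| < ε provided |w + 3| < ε/29.
Choosing δ = min(1, ε/29) ensures both conditions, hence |(-w^3 - 2w^2 - 6w - 8) − 19| < ε.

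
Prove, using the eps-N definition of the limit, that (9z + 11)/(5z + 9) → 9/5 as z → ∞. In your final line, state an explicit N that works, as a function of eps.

Suppose eps > 0. We seek N > 0 such that z > N implies |(9z + 11)/(5z + 9) − (9/5)| < eps.
(9z + 11)/(5z + 9) − (9/5) = (5(9z + 11) − 9(5z + 9)) / (5(5z + 9)) = -26/(5(5z + 9)).
For z > 0 we have 5z + 9 > 5z, so |(9z + 11)/(5z + 9) − (9/5)| = 26/(5(5z + 9)) < 26/(5·5z) = (26/25)/z.
Thus |(9z + 11)/(5z + 9) − (9/5)| < eps whenever z > (26/25)/eps.
Take N = (26/25)/eps. If z > N then |(9z + 11)/(5z + 9) − (9/5)| < (26/25)/z < eps.

N = (26/25)/eps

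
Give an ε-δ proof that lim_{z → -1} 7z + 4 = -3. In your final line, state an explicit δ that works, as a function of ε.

δ = ε/7

Let ε > 0 be given. We need δ > 0 so that 0 < |z + 1| < δ implies |(7z + 4) + 3| < ε.
|(7z + 4) + 3| = |7z + 7| = 7|z + 1|.
Thus it suffices that |z + 1| < ε/7.
Take δ = ε/7. If 0 < |z + 1| < δ then |(7z + 4) + 3| = 7|z + 1| < 7·(ε/7) = ε.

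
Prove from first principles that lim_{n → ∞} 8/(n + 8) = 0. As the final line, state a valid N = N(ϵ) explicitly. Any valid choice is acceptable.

Fix ϵ > 0. For n ≥ 1, |8/(n + 8) − 0| = 8/(n + 8) ≤ 8/n.
We need 8/n < ϵ, i.e. n > 8/ϵ.
Take N = 8/ϵ. If n > N then |8/(n + 8)| ≤ 8/n < ϵ.

N = 8/ϵ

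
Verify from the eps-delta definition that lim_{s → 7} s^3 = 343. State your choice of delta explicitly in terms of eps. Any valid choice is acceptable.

Suppose eps > 0. We seek delta > 0 with 0 < |s − 7| < delta ⇒ |s^3 − 343| < eps.
Factor: s^3 − 343 = (s − 7)(s^2 + 7s + 49), so |s^3 − 343| = |s − 7|·|s^2 + 7s + 49|.
Impose delta ≤ 1 so that |s| < 8; then |s^2 + 7s + 49| ≤ 169.
Hence |s^3 − 343| ≤ 169|s − 7|, which is < eps once |s − 7| < eps/169.
Take delta = min(1, eps/169). If 0 < |s − 7| < delta then both bounds hold and |s^3 − 343| ≤ 169|s − 7| < 169·(eps/169) = eps.

delta = min(1, eps/169)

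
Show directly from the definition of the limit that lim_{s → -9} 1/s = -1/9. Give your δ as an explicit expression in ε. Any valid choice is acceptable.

Suppose ε > 0. We seek δ > 0 such that 0 < |s + 9| < δ implies |1/s + 1/9| < ε.
|1/s + 1/9| = |-9 − s|/(9·|s|) = |s + 9|/(9|s|).
Require δ ≤ 9/2 so that |s| > 9 − 9/2 = 9/2, hence 9|s| > 81/2.
Then |1/s + 1/9| < |s + 9|/(81/2), which is < ε when |s + 9| < (81/2)ε.
Take δ = min(9/2, (81/2)ε). Then 0 < |s + 9| < δ gives both |s + 9| < 9/2 and |s + 9| < (81/2)ε, so |1/s + 1/9| < ε.

δ = min(9/2, (81/2)ε)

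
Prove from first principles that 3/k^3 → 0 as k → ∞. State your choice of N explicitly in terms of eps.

Fix eps > 0. For k ≥ 1, |3/k^3 − 0| = 3/k^3.
3/k^3 < eps ⇔ k^3 > 3/eps ⇔ k > (3/eps)^{1/3}.
Take N = (3/eps)^{1/3}. Then k > N implies 3/k^3 < eps.

N = (3/eps)^{1/3}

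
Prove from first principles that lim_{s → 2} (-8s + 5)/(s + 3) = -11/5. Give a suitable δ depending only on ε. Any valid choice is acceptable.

Let ε > 0. We want δ > 0 with 0 < |s − 2| < δ ⇒ |(-8s + 5)/(s + 3) + 11/5| < ε.
Combining over a common denominator, (-8s + 5)/(s + 3) + 11/5 = [(-8s + 5)·5 − (-11)·(s + 3)] / [5·(s + 3)] = -29(s − 2) / (5(s + 3)).
So |(-8s + 5)/(s + 3) + 11/5| = 29|s − 2| / (5·|s + 3|).
Restrict δ ≤ 5/2. Then |s − 2| < 5/2 gives |s + 3| = |(s − 2) + 5| ≥ 5 − 5/2 = 5/2.
Hence |(-8s + 5)/(s + 3) + 11/5| < 29|s − 2|/(5·(5/2)) = (58/25)|s − 2|, which is < ε once |s − 2| < (25/58)ε.
Take δ = min(5/2, (25/58)ε). Then 0 < |s − 2| < δ forces both bounds, so |(-8s + 5)/(s + 3) + 11/5| < ε.

δ = min(5/2, (25/58)ε)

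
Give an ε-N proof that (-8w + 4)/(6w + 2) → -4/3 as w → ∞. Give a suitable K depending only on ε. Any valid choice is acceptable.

K = (10/9)/ε

Let ε > 0 be given. We seek K > 0 such that w > K implies |(-8w + 4)/(6w + 2) + 4/3| < ε.
(-8w + 4)/(6w + 2) + 4/3 = (6(-8w + 4) − (-8)(6w + 2)) / (6(6w + 2)) = 40/(6(6w + 2)).
For w > 0 we have 6w + 2 > 6w, so |(-8w + 4)/(6w + 2) + 4/3| = 40/(6(6w + 2)) < 40/(6·6w) = (10/9)/w.
Thus |(-8w + 4)/(6w + 2) + 4/3| < ε whenever w > (10/9)/ε.
Take K = (10/9)/ε. If w > K then |(-8w + 4)/(6w + 2) + 4/3| < (10/9)/w < ε.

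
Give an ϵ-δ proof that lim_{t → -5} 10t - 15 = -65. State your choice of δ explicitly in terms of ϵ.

Suppose ϵ > 0. We need δ > 0 so that 0 < |t + 5| < δ implies |(10t - 15) + 65| < ϵ.
Since (10t - 15) + 65 = 10(t + 5), we have |(10t - 15) + 65| = 10|t + 5|.
Thus it suffices that |t + 5| < ϵ/10.
Take δ = ϵ/10. If 0 < |t + 5| < δ then |(10t - 15) + 65| = 10|t + 5| < 10·(ϵ/10) = ϵ.

δ = ϵ/10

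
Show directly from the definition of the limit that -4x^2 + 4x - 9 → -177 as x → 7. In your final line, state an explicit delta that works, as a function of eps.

delta = min(1, eps/56)

Suppose eps > 0. We want delta > 0 such that 0 < |x − 7| < delta implies |(-4x^2 + 4x - 9) + 177| < eps.
(-4x^2 + 4x - 9) + 177 = -4x^2 + 4x + 168 = (x − 7)(-4x - 24).
So |(-4x^2 + 4x - 9) + 177| = |x − 7|·|-4x - 24|.
Require delta ≤ 1. Then |x − 7| < 1 gives |x| < 8, and by the triangle inequality |-4x - 24| ≤ 4·8 + 24 = 56.
Hence |(-4x^2 + 4x - 9) + 177| ≤ 56|x − 7| < eps provided |x − 7| < eps/56.
Choosing delta = min(1, eps/56) ensures both conditions, hence |(-4x^2 + 4x - 9) + 177| < eps.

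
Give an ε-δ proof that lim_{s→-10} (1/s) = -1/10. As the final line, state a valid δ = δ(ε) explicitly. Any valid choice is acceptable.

δ = min(5, 50ε)

Suppose ε > 0. We seek δ > 0 such that 0 < |s + 10| < δ implies |1/s + 1/10| < ε.
|1/s + 1/10| = |-10 − s|/(10·|s|) = |s + 10|/(10|s|).
Require δ ≤ 5 so that |s| > 10 − 5 = 5, hence 10|s| > 50.
Then |1/s + 1/10| < |s + 10|/50, which is < ε when |s + 10| < 50ε.
Take δ = min(5, 50ε). Then 0 < |s + 10| < δ gives both |s + 10| < 5 and |s + 10| < 50ε, so |1/s + 1/10| < ε.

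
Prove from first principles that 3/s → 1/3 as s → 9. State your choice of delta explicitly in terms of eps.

Let eps > 0. We seek delta > 0 such that 0 < |s − 9| < delta implies |3/s − (1/3)| < eps.
|3/s − (1/3)| = 3·|9 − s|/(9·|s|) = 3|s − 9|/(9|s|).
Restrict delta ≤ 9/2. Then |s − 9| < 9/2 gives |s| > 9/2, so 9|s| > 81/2.
Then |3/s − (1/3)| < 3|s − 9|/(81/2), which is < eps when |s − 9| < (27/2)eps.
Take delta = min(9/2, (27/2)eps). Then 0 < |s − 9| < delta gives both |s − 9| < 9/2 and |s − 9| < (27/2)eps, so |3/s − (1/3)| < eps.

delta = min(9/2, (27/2)eps)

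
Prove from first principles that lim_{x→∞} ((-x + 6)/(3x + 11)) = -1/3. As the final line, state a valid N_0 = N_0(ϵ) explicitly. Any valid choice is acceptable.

Let ϵ > 0 be given. We seek N_0 > 0 such that x > N_0 implies |(-x + 6)/(3x + 11) + 1/3| < ϵ.
(-x + 6)/(3x + 11) + 1/3 = (3(-x + 6) − (-1)(3x + 11)) / (3(3x + 11)) = 29/(3(3x + 11)).
For x > 0 we have 3x + 11 > 3x, so |(-x + 6)/(3x + 11) + 1/3| = 29/(3(3x + 11)) < 29/(3·3x) = (29/9)/x.
Thus |(-x + 6)/(3x + 11) + 1/3| < ϵ whenever x > (29/9)/ϵ.
Take N_0 = (29/9)/ϵ. If x > N_0 then |(-x + 6)/(3x + 11) + 1/3| < (29/9)/x < ϵ.

N_0 = (29/9)/ϵ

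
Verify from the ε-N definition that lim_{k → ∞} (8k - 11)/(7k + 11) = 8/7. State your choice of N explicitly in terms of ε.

N = (165/49)/ε

Let ε > 0. For k ≥ 1, |(8k - 11)/(7k + 11) − (8/7)| = |-165|/(7(7k + 11)) = 165/(7(7k + 11)).
Since 7k + 11 ≥ 7k for k ≥ 1, this is ≤ 165/(7·7k) = (165/49)/k.
So |(8k - 11)/(7k + 11) − (8/7)| < ε whenever k > (165/49)/ε.
Take N = (165/49)/ε. If k > N then |(8k - 11)/(7k + 11) − (8/7)| ≤ (165/49)/k < ε.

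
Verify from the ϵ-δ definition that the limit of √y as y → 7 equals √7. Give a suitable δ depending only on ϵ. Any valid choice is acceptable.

Fix ϵ > 0. We want δ > 0 such that 0 < |y − 7| < δ implies |√y − √7| < ϵ.
Multiplying by the conjugate, |√y − √7| = |y − 7|/(√y + √7).
Restrict δ ≤ 7 so that |y − 7| < 7 forces y > 0, and then √y + √7 > √7.
Hence |√y − √7| < |y − 7|/√7, which is < ϵ once |y − 7| < √7·ϵ.
Take δ = min(7, √7·ϵ). If 0 < |y − 7| < δ then y > 0 and |√y − √7| < |y − 7|/√7 < ϵ.

δ = min(7, √7·ϵ)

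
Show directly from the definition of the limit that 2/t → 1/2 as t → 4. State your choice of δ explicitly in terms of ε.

δ = min(2, 4ε)

Suppose ε > 0. We seek δ > 0 such that 0 < |t − 4| < δ implies |2/t − (1/2)| < ε.
|2/t − (1/2)| = 2·|4 − t|/(4·|t|) = 2|t − 4|/(4|t|).
Require δ ≤ 2 so that |t| > 4 − 2 = 2, hence 4|t| > 8.
Then |2/t − (1/2)| < 2|t − 4|/8, which is < ε when |t − 4| < 4ε.
Take δ = min(2, 4ε). Then 0 < |t − 4| < δ gives both |t − 4| < 2 and |t − 4| < 4ε, so |2/t − (1/2)| < ε.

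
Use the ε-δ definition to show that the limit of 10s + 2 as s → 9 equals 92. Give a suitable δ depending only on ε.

Suppose ε > 0. We need δ > 0 so that 0 < |s − 9| < δ implies |(10s + 2) − 92| < ε.
|(10s + 2) − 92| = |10s - 90| = 10|s − 9|.
So 10|s − 9| < ε exactly when |s − 9| < ε/10.
Take δ = ε/10. If 0 < |s − 9| < δ then |(10s + 2) − 92| = 10|s − 9| < 10·(ε/10) = ε.

δ = ε/10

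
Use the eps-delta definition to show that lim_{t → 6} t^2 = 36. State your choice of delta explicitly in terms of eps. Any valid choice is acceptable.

delta = min(1, eps/13)

Let eps > 0. We seek delta > 0 with 0 < |t − 6| < delta ⇒ |t^2 − 36| < eps.
Factor: t^2 − 36 = (t − 6)(t + 6), so |t^2 − 36| = |t − 6|·|t + 6|.
Restrict delta ≤ 1. Then |t − 6| < 1 gives |t| < 7, so by the triangle inequality |t + 6| ≤ 7 + 6 = 13.
Hence |t^2 − 36| ≤ 13|t − 6|, which is < eps once |t − 6| < eps/13.
Take delta = min(1, eps/13). If 0 < |t − 6| < delta then both bounds hold and |t^2 − 36| ≤ 13|t − 6| < 13·(eps/13) = eps.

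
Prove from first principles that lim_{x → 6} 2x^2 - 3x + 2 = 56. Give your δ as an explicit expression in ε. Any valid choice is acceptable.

Let ε > 0 be given. We want δ > 0 such that 0 < |x − 6| < δ implies |(2x^2 - 3x + 2) − 56| < ε.
(2x^2 - 3x + 2) − 56 = 2x^2 - 3x - 54 = (x − 6)(2x + 9).
So |(2x^2 - 3x + 2) − 56| = |x − 6|·|2x + 9|.
Assume first that |x − 6| < 1, so |x| < 7. Then |2x + 9| ≤ 2·7 + 9 = 23.
Hence |(2x^2 - 3x + 2) − 56| ≤ 23|x − 6| < ε provided |x − 6| < ε/23.
Choosing δ = min(1, ε/23) ensures both conditions, hence |(2x^2 - 3x + 2) − 56| < ε.

δ = min(1, ε/23)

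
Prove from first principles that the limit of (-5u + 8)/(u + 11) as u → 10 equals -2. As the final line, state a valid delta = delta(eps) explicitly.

delta = min(21/2, (7/2)eps)

Suppose eps > 0. We want delta > 0 with 0 < |u − 10| < delta ⇒ |(-5u + 8)/(u + 11) + 2| < eps.
Combining over a common denominator, (-5u + 8)/(u + 11) + 2 = [(-5u + 8)·21 − (-42)·(u + 11)] / [21·(u + 11)] = -63(u − 10) / (21(u + 11)).
So |(-5u + 8)/(u + 11) + 2| = 63|u − 10| / (21·|u + 11|).
Require delta ≤ 21/2, so |u + 11| ≥ |21| − |u − 10| > 21 − 21/2 = 21/2.
Hence |(-5u + 8)/(u + 11) + 2| < 63|u − 10|/(21·(21/2)) = (2/7)|u − 10|, which is < eps once |u − 10| < (7/2)eps.
Take delta = min(21/2, (7/2)eps). Then 0 < |u − 10| < delta forces both bounds, so |(-5u + 8)/(u + 11) + 2| < eps.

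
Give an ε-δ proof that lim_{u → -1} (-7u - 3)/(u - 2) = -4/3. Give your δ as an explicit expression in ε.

δ = min(3/2, (9/34)ε)

Fix ε > 0. We want δ > 0 with 0 < |u + 1| < δ ⇒ |(-7u - 3)/(u - 2) + 4/3| < ε.
Combining over a common denominator, (-7u - 3)/(u - 2) + 4/3 = [(-7u - 3)·(-3) − 4·(u - 2)] / [(-3)·(u - 2)] = 17(u + 1) / ((-3)(u - 2)).
So |(-7u - 3)/(u - 2) + 4/3| = 17|u + 1| / (3·|u − 2|).
Require δ ≤ 3/2, so |u − 2| ≥ |-3| − |u + 1| > 3 − 3/2 = 3/2.
Hence |(-7u - 3)/(u - 2) + 4/3| < 17|u + 1|/(3·(3/2)) = (34/9)|u + 1|, which is < ε once |u + 1| < (9/34)ε.
Take δ = min(3/2, (9/34)ε). Then 0 < |u + 1| < δ forces both bounds, so |(-7u - 3)/(u - 2) + 4/3| < ε.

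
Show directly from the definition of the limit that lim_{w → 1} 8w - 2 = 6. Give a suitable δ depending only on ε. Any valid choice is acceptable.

δ = ε/8

Suppose ε > 0. We need δ > 0 so that 0 < |w − 1| < δ implies |(8w - 2) − 6| < ε.
Since (8w - 2) − 6 = 8(w − 1), we have |(8w - 2) − 6| = 8|w − 1|.
Thus it suffices that |w − 1| < ε/8.
Choosing δ = ε/8 gives |(8w - 2) − 6| = 8|w − 1| < ε whenever |w − 1| < δ.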